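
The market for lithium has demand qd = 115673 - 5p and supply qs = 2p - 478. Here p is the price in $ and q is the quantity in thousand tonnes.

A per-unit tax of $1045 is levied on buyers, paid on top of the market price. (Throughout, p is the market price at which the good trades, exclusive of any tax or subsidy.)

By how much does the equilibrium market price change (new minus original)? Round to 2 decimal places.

-746.43

Before the shock: 115673 - 5p = 2p - 478 ⇒ 116151 = 7p ⇒ p = 16593, q = 32708.
Since buyers pay the price plus the tax, the effective demand curve becomes qd = 110448 - 5p.
New equilibrium: 110448 - 5p = 2p - 478 ⇒ 110926 = 7p ⇒ p = 110926/7 ≈ 15846.5714, q = 218506/7 ≈ 31215.1429.
Δp = 15846.5714 − 16593 = -746.43.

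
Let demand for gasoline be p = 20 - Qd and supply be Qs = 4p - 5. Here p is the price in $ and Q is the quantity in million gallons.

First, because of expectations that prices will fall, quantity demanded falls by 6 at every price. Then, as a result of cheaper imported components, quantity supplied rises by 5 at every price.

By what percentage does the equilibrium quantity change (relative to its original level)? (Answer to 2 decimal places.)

-25.33

Original equilibrium: 20 - p = 4p - 5 gives 25 = 5p, so p = 5 and Q = 15.
The shock moves the curves to Qd = 14 - p and Qs = 4p.
Clearing the new market: 14 - p = 4p, so p = 2.8 and Q = 11.2.
%ΔQ = (11.2 − 15) / 15 × 100 = -25.33%.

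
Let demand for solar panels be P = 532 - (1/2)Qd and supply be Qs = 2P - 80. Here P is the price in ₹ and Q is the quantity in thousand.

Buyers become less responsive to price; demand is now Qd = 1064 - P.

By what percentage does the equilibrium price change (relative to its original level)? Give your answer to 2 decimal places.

+33.33

Before the shock: 1064 - 2P = 2P - 80 ⇒ 1144 = 4P ⇒ P = 286, Q = 492.
After the shift, demand is Qd = 1064 - P and supply is Qs = 2P - 80.
New equilibrium: 1064 - P = 2P - 80 ⇒ 1144 = 3P ⇒ P = 1144/3 ≈ 381.3333, Q = 2048/3 ≈ 682.6667.
%ΔP = (381.3333 − 286) / 286 × 100 = +33.33%.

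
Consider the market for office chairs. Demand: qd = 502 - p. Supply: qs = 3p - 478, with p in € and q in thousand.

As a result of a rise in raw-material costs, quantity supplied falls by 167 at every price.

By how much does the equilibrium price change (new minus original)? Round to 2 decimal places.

+41.75

Before the shock: 502 - p = 3p - 478 ⇒ 980 = 4p ⇒ p = 245, q = 257.
After the shift, demand is qd = 502 - p and supply is qs = 3p - 645.
Setting them equal: 502 - p = 3p - 645 → 1147 = 4p, so p = 286.75 and q = 215.25.
Δp = 286.75 − 245 = +41.75.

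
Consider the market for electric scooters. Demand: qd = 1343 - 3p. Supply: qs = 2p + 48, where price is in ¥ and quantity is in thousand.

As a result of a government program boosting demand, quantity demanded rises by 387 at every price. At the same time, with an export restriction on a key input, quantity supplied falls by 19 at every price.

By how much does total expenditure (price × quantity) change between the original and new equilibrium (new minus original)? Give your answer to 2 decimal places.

Initially, 1343 - 3p = 2p + 48, so 1295 = 5p and p = 259, q = 566.
The new curves are qd = 1730 - 3p (demand) and qs = 2p + 29 (supply).
New equilibrium: 1730 - 3p = 2p + 29 ⇒ 1701 = 5p ⇒ p = 340.2, q = 709.4.
Expenditure moves from 259×566 = 146594 to 340.2×709.4 = 241337.88; change = +94743.88.

+94743.88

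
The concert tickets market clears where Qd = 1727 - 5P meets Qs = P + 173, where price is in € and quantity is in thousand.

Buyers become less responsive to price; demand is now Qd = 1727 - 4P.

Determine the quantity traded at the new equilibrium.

483.8

Initially, 1727 - 5P = P + 173, so 1554 = 6P and P = 259, Q = 432.
The new curves are Qd = 1727 - 4P (demand) and Qs = P + 173 (supply).
New equilibrium: 1727 - 4P = P + 173 ⇒ 1554 = 5P ⇒ P = 310.8, Q = 483.8.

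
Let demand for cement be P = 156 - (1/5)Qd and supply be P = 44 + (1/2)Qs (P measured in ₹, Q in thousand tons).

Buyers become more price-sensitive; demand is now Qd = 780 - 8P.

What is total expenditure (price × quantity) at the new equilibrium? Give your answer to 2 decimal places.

7430.08

Before the shock: 780 - 5P = 2P - 88 ⇒ 868 = 7P ⇒ P = 124, Q = 160.
With the change applied: demand Qd = 780 - 8P, supply Qs = 2P - 88.
Equate the new curves: 780 - 8P = 2P - 88, giving 868 = 10P, P = 86.8, Q = 85.6.
New expenditure = 86.8 × 85.6 = 7430.08.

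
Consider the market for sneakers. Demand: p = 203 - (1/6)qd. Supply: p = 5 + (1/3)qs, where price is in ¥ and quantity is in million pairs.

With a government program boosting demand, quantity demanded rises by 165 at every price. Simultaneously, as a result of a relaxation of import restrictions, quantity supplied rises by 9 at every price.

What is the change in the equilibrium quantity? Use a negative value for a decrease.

Before the shock: 1218 - 6p = 3p - 15 ⇒ 1233 = 9p ⇒ p = 137, q = 396.
The shock moves the curves to qd = 1383 - 6p and qs = 3p - 6.
Equate the new curves: 1383 - 6p = 3p - 6, giving 1389 = 9p, p = 463/3 ≈ 154.3333, q = 457.
Δq = 457 − 396 = +61.

+61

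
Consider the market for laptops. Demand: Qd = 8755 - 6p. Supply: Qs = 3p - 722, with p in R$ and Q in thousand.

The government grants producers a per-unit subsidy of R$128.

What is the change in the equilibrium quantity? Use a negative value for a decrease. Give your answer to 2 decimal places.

Initially, 8755 - 6p = 3p - 722, so 9477 = 9p and p = 1053, Q = 2437.
Since sellers receive the price plus the subsidy, the effective supply curve becomes Qs = 3p - 338.
Setting them equal: 8755 - 6p = 3p - 338 → 9093 = 9p, so p = 3031/3 ≈ 1010.3333 and Q = 2693.
ΔQ = 2693 − 2437 = +256.00.

+256.00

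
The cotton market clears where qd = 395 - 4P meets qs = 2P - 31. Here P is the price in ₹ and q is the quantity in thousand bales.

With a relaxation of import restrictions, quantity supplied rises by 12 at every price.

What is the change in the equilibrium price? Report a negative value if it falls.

-2

Original equilibrium: 395 - 4P = 2P - 31 gives 426 = 6P, so P = 71 and q = 111.
With the change applied: demand qd = 395 - 4P, supply qs = 2P - 19.
Equate the new curves: 395 - 4P = 2P - 19, giving 414 = 6P, P = 69, q = 119.
ΔP = 69 − 71 = -2.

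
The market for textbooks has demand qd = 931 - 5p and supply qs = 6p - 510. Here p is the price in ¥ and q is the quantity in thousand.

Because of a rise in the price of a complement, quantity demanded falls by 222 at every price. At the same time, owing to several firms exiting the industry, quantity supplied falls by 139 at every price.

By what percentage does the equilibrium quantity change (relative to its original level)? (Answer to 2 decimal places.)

Before the shock: 931 - 5p = 6p - 510 ⇒ 1441 = 11p ⇒ p = 131, q = 276.
The new curves are qd = 709 - 5p (demand) and qs = 6p - 649 (supply).
Setting them equal: 709 - 5p = 6p - 649 → 1358 = 11p, so p = 1358/11 ≈ 123.4545 and q = 1009/11 ≈ 91.7273.
%Δq = (91.7273 − 276) / 276 × 100 = -66.77%.

-66.77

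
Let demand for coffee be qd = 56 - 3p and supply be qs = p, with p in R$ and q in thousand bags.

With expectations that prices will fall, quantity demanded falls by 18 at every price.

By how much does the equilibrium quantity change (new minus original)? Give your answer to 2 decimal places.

-4.50

Before the shock: 56 - 3p = p ⇒ 56 = 4p ⇒ p = 14, q = 14.
After the shift, demand is qd = 38 - 3p and supply is qs = p.
Clearing the new market: 38 - 3p = p, so p = 9.5 and q = 9.5.
Δq = 9.5 − 14 = -4.50.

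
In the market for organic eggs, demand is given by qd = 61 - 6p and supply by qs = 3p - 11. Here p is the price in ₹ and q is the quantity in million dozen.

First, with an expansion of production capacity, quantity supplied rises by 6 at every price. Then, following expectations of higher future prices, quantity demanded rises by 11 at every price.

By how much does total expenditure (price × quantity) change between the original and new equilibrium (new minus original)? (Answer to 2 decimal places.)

Solve the original market: 61 - 6p = 3p - 11, hence p = 8 and q = 13.
The new curves are qd = 72 - 6p (demand) and qs = 3p - 5 (supply).
Equate the new curves: 72 - 6p = 3p - 5, giving 77 = 9p, p = 77/9 ≈ 8.5556, q = 62/3 ≈ 20.6667.
Expenditure moves from 8×13 = 104 to 8.5556×20.6667 = 176.8148; change = +72.81.

+72.81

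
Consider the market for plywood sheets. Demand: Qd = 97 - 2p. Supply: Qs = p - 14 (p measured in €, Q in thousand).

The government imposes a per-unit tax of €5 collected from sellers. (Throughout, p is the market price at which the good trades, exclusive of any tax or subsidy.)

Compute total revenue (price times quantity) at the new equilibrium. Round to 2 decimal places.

760.44

Solve the original market: 97 - 2p = p - 14, hence p = 37 and Q = 23.
Since sellers keep the price net of the tax, the effective supply curve becomes Qs = p - 19.
New equilibrium: 97 - 2p = p - 19 ⇒ 116 = 3p ⇒ p = 116/3 ≈ 38.6667, Q = 59/3 ≈ 19.6667.
New expenditure = 38.6667 × 19.6667 = 760.44.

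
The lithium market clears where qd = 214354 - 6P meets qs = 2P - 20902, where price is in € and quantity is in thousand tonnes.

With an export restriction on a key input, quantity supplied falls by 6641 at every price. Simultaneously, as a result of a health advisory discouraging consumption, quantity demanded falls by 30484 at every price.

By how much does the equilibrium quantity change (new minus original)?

-12601.75

Solve the original market: 214354 - 6P = 2P - 20902, hence P = 29407 and q = 37912.
With the change applied: demand qd = 183870 - 6P, supply qs = 2P - 27543.
Equate the new curves: 183870 - 6P = 2P - 27543, giving 211413 = 8P, P = 26426.625, q = 25310.25.
Δq = 25310.25 − 37912 = -12601.75.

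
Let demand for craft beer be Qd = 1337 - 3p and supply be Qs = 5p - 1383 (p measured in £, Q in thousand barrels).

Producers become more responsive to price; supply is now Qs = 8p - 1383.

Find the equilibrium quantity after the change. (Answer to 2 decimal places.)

595.18

Original equilibrium: 1337 - 3p = 5p - 1383 gives 2720 = 8p, so p = 340 and Q = 317.
With the change applied: demand Qd = 1337 - 3p, supply Qs = 8p - 1383.
New equilibrium: 1337 - 3p = 8p - 1383 ⇒ 2720 = 11p ⇒ p = 2720/11 ≈ 247.2727, Q = 6547/11 ≈ 595.1818.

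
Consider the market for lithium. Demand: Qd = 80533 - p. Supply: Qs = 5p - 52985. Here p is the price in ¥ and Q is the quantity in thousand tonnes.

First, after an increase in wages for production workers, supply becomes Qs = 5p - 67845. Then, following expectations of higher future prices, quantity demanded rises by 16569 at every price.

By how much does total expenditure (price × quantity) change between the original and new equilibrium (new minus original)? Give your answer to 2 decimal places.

Before the shock: 80533 - p = 5p - 52985 ⇒ 133518 = 6p ⇒ p = 22253, Q = 58280.
The new curves are Qd = 97102 - p (demand) and Qs = 5p - 67845 (supply).
Clearing the new market: 97102 - p = 5p - 67845, so p = 164947/6 ≈ 27491.1667 and Q = 417665/6 ≈ 69610.8333.
Expenditure moves from 22253×58280 = 1296904840 to 27491.1667×69610.8333 = 1913683020.9722; change = +616778180.97.

+616778180.97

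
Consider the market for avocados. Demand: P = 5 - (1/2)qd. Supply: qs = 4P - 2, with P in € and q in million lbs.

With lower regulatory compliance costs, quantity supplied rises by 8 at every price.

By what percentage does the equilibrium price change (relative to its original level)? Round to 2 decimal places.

Solve the original market: 10 - 2P = 4P - 2, hence P = 2 and q = 6.
The shock moves the curves to qd = 10 - 2P and qs = 4P + 6.
Setting them equal: 10 - 2P = 4P + 6 → 4 = 6P, so P = 2/3 ≈ 0.6667 and q = 26/3 ≈ 8.6667.
%ΔP = (0.6667 − 2) / 2 × 100 = -66.67%.

-66.67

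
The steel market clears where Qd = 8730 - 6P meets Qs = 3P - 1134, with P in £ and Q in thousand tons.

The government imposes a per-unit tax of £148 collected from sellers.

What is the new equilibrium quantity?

Initially, 8730 - 6P = 3P - 1134, so 9864 = 9P and P = 1096, Q = 2154.
Since sellers keep the price net of the tax, the effective supply curve becomes Qs = 3P - 1578.
Setting them equal: 8730 - 6P = 3P - 1578 → 10308 = 9P, so P = 3436/3 ≈ 1145.3333 and Q = 1858.

1858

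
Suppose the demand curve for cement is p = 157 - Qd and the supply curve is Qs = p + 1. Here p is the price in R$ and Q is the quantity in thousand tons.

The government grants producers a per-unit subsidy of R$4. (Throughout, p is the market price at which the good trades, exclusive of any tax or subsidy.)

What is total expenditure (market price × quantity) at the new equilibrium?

6156

Solve the original market: 157 - p = p + 1, hence p = 78 and Q = 79.
Since sellers receive the price plus the subsidy, the effective supply curve becomes Qs = p + 5.
Setting them equal: 157 - p = p + 5 → 152 = 2p, so p = 76 and Q = 81.
New expenditure = 76 × 81 = 6156.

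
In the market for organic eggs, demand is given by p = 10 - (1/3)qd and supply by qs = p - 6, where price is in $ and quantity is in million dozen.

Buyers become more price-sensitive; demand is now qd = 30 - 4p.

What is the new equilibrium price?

7.2

Solve the original market: 30 - 3p = p - 6, hence p = 9 and q = 3.
The shock moves the curves to qd = 30 - 4p and qs = p - 6.
Setting them equal: 30 - 4p = p - 6 → 36 = 5p, so p = 7.2 and q = 1.2.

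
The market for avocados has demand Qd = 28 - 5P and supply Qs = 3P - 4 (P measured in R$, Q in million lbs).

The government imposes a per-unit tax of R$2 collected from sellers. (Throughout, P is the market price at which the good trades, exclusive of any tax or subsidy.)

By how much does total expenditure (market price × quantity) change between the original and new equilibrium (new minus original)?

Before the shock: 28 - 5P = 3P - 4 ⇒ 32 = 8P ⇒ P = 4, Q = 8.
Since sellers keep the price net of the tax, the effective supply curve becomes Qs = 3P - 10.
Setting them equal: 28 - 5P = 3P - 10 → 38 = 8P, so P = 4.75 and Q = 4.25.
Expenditure moves from 4×8 = 32 to 4.75×4.25 = 20.1875; change = -11.8125.

-11.8125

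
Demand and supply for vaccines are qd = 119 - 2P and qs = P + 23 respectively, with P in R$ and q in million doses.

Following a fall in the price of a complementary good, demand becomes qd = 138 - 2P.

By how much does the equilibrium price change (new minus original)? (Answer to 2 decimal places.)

+6.33

Original equilibrium: 119 - 2P = P + 23 gives 96 = 3P, so P = 32 and q = 55.
The shock moves the curves to qd = 138 - 2P and qs = P + 23.
Equate the new curves: 138 - 2P = P + 23, giving 115 = 3P, P = 115/3 ≈ 38.3333, q = 184/3 ≈ 61.3333.
ΔP = 38.3333 − 32 = +6.33.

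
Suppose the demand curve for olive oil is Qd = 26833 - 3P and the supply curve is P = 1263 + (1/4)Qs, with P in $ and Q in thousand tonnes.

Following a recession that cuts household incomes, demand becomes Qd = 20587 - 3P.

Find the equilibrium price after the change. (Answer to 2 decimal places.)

3662.71

Original equilibrium: 26833 - 3P = 4P - 5052 gives 31885 = 7P, so P = 4555 and Q = 13168.
After the shift, demand is Qd = 20587 - 3P and supply is Qs = 4P - 5052.
Equate the new curves: 20587 - 3P = 4P - 5052, giving 25639 = 7P, P = 25639/7 ≈ 3662.7143, Q = 67192/7 ≈ 9598.8571.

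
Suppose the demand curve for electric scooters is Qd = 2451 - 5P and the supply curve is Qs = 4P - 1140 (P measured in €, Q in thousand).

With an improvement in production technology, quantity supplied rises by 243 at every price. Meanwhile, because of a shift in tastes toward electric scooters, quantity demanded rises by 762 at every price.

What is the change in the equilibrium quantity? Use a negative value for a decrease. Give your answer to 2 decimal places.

+473.67

Before the shock: 2451 - 5P = 4P - 1140 ⇒ 3591 = 9P ⇒ P = 399, Q = 456.
With the change applied: demand Qd = 3213 - 5P, supply Qs = 4P - 897.
Equate the new curves: 3213 - 5P = 4P - 897, giving 4110 = 9P, P = 1370/3 ≈ 456.6667, Q = 2789/3 ≈ 929.6667.
ΔQ = 929.6667 − 456 = +473.67.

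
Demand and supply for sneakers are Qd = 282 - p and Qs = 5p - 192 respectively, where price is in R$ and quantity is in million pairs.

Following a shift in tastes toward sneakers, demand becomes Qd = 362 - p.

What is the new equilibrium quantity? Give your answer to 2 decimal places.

269.67

Original equilibrium: 282 - p = 5p - 192 gives 474 = 6p, so p = 79 and Q = 203.
The shock moves the curves to Qd = 362 - p and Qs = 5p - 192.
Setting them equal: 362 - p = 5p - 192 → 554 = 6p, so p = 277/3 ≈ 92.3333 and Q = 809/3 ≈ 269.6667.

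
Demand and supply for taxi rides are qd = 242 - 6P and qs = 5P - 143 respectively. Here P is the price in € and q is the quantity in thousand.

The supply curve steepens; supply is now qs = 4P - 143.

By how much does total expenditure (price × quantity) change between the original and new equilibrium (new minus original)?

-696.5

Initially, 242 - 6P = 5P - 143, so 385 = 11P and P = 35, q = 32.
After the shift, demand is qd = 242 - 6P and supply is qs = 4P - 143.
New equilibrium: 242 - 6P = 4P - 143 ⇒ 385 = 10P ⇒ P = 38.5, q = 11.
Expenditure moves from 35×32 = 1120 to 38.5×11 = 423.5; change = -696.5.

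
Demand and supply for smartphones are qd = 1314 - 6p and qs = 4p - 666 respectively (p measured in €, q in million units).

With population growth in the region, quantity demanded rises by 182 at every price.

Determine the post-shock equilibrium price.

Original equilibrium: 1314 - 6p = 4p - 666 gives 1980 = 10p, so p = 198 and q = 126.
The shock moves the curves to qd = 1496 - 6p and qs = 4p - 666.
Setting them equal: 1496 - 6p = 4p - 666 → 2162 = 10p, so p = 216.2 and q = 198.8.

216.2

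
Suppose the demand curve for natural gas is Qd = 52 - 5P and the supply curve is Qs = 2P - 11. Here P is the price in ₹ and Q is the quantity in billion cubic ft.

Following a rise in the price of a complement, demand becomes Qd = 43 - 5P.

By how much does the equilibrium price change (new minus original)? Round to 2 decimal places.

Initially, 52 - 5P = 2P - 11, so 63 = 7P and P = 9, Q = 7.
The shock moves the curves to Qd = 43 - 5P and Qs = 2P - 11.
New equilibrium: 43 - 5P = 2P - 11 ⇒ 54 = 7P ⇒ P = 54/7 ≈ 7.7143, Q = 31/7 ≈ 4.4286.
ΔP = 7.7143 − 9 = -1.29.

-1.29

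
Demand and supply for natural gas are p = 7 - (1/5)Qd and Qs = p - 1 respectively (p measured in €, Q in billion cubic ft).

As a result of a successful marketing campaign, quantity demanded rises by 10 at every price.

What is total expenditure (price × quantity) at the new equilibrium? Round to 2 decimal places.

Original equilibrium: 35 - 5p = p - 1 gives 36 = 6p, so p = 6 and Q = 5.
With the change applied: demand Qd = 45 - 5p, supply Qs = p - 1.
Clearing the new market: 45 - 5p = p - 1, so p = 23/3 ≈ 7.6667 and Q = 20/3 ≈ 6.6667.
New expenditure = 7.6667 × 6.6667 = 51.11.

51.11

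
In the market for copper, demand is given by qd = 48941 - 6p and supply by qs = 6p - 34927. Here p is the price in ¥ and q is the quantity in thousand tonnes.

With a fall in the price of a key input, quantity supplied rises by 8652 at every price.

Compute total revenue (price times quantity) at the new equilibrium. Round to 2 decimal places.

Before the shock: 48941 - 6p = 6p - 34927 ⇒ 83868 = 12p ⇒ p = 6989, q = 7007.
After the shift, demand is qd = 48941 - 6p and supply is qs = 6p - 26275.
Clearing the new market: 48941 - 6p = 6p - 26275, so p = 6268 and q = 11333.
New expenditure = 6268 × 11333 = 71035244.00.

71035244.00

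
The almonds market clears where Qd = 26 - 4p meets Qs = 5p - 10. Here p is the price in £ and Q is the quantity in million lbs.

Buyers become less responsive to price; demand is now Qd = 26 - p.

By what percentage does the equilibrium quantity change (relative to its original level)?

Initially, 26 - 4p = 5p - 10, so 36 = 9p and p = 4, Q = 10.
After the shift, demand is Qd = 26 - p and supply is Qs = 5p - 10.
Clearing the new market: 26 - p = 5p - 10, so p = 6 and Q = 20.
%ΔQ = (20 − 10) / 10 × 100 = +100%.

+100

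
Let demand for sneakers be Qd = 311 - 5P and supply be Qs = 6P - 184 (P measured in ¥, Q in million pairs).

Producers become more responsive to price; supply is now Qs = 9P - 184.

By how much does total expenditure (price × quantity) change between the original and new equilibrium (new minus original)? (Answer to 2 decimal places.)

+875.43

Solve the original market: 311 - 5P = 6P - 184, hence P = 45 and Q = 86.
After the shift, demand is Qd = 311 - 5P and supply is Qs = 9P - 184.
Setting them equal: 311 - 5P = 9P - 184 → 495 = 14P, so P = 495/14 ≈ 35.3571 and Q = 1879/14 ≈ 134.2143.
Expenditure moves from 45×86 = 3870 to 35.3571×134.2143 = 4745.4337; change = +875.43.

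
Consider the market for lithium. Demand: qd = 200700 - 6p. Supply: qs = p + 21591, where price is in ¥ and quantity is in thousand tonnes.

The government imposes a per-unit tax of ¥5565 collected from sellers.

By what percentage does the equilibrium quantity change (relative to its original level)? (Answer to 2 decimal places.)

Solve the original market: 200700 - 6p = p + 21591, hence p = 25587 and q = 47178.
Since sellers keep the price net of the tax, the effective supply curve becomes qs = p + 16026.
Setting them equal: 200700 - 6p = p + 16026 → 184674 = 7p, so p = 26382 and q = 42408.
%Δq = (42408 − 47178) / 47178 × 100 = -10.11%.

-10.11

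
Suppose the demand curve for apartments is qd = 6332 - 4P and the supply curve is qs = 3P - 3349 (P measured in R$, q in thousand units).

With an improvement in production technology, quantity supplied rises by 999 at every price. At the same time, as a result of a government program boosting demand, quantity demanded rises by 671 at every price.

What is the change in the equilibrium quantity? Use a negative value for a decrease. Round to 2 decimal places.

Initially, 6332 - 4P = 3P - 3349, so 9681 = 7P and P = 1383, q = 800.
After the shift, demand is qd = 7003 - 4P and supply is qs = 3P - 2350.
Equate the new curves: 7003 - 4P = 3P - 2350, giving 9353 = 7P, P = 9353/7 ≈ 1336.1429, q = 11609/7 ≈ 1658.4286.
Δq = 1658.4286 − 800 = +858.43.

+858.43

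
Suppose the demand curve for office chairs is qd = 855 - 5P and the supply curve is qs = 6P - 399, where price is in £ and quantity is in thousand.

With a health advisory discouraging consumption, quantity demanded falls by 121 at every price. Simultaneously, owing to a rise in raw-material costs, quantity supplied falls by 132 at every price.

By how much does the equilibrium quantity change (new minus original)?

-126

Solve the original market: 855 - 5P = 6P - 399, hence P = 114 and q = 285.
After the shift, demand is qd = 734 - 5P and supply is qs = 6P - 531.
Setting them equal: 734 - 5P = 6P - 531 → 1265 = 11P, so P = 115 and q = 159.
Δq = 159 − 285 = -126.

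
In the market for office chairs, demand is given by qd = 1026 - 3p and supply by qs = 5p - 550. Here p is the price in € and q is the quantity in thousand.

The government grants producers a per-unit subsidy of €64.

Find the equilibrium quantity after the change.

Before the shock: 1026 - 3p = 5p - 550 ⇒ 1576 = 8p ⇒ p = 197, q = 435.
Since sellers receive the price plus the subsidy, the effective supply curve becomes qs = 5p - 230.
Equate the new curves: 1026 - 3p = 5p - 230, giving 1256 = 8p, p = 157, q = 555.

555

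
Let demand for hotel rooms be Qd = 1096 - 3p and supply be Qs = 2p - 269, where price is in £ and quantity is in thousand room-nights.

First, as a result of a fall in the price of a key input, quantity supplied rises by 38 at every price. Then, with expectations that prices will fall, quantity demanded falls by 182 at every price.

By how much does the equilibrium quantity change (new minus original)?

Before the shock: 1096 - 3p = 2p - 269 ⇒ 1365 = 5p ⇒ p = 273, Q = 277.
After the shift, demand is Qd = 914 - 3p and supply is Qs = 2p - 231.
Clearing the new market: 914 - 3p = 2p - 231, so p = 229 and Q = 227.
ΔQ = 227 − 277 = -50.

-50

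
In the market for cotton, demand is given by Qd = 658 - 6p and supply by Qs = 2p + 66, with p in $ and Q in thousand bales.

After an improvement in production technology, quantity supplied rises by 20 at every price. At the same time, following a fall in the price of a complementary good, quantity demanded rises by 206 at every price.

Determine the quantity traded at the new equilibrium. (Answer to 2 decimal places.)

280.50

Before the shock: 658 - 6p = 2p + 66 ⇒ 592 = 8p ⇒ p = 74, Q = 214.
The new curves are Qd = 864 - 6p (demand) and Qs = 2p + 86 (supply).
Setting them equal: 864 - 6p = 2p + 86 → 778 = 8p, so p = 97.25 and Q = 280.5.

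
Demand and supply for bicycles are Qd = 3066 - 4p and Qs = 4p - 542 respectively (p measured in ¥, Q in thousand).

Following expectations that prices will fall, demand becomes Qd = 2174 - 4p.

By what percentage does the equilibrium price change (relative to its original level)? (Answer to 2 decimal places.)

-24.72

Initially, 3066 - 4p = 4p - 542, so 3608 = 8p and p = 451, Q = 1262.
After the shift, demand is Qd = 2174 - 4p and supply is Qs = 4p - 542.
Clearing the new market: 2174 - 4p = 4p - 542, so p = 339.5 and Q = 816.
%Δp = (339.5 − 451) / 451 × 100 = -24.72%.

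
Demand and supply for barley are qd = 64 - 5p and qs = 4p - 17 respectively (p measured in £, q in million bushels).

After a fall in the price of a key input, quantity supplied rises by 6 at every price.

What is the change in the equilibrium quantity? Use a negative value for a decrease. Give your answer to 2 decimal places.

+3.33

Initially, 64 - 5p = 4p - 17, so 81 = 9p and p = 9, q = 19.
After the shift, demand is qd = 64 - 5p and supply is qs = 4p - 11.
Equate the new curves: 64 - 5p = 4p - 11, giving 75 = 9p, p = 25/3 ≈ 8.3333, q = 67/3 ≈ 22.3333.
Δq = 22.3333 − 19 = +3.33.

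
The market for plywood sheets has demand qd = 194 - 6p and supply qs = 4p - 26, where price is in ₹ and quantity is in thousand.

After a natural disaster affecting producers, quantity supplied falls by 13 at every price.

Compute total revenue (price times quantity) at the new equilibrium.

Original equilibrium: 194 - 6p = 4p - 26 gives 220 = 10p, so p = 22 and q = 62.
After the shift, demand is qd = 194 - 6p and supply is qs = 4p - 39.
Setting them equal: 194 - 6p = 4p - 39 → 233 = 10p, so p = 23.3 and q = 54.2.
New expenditure = 23.3 × 54.2 = 1262.86.

1262.86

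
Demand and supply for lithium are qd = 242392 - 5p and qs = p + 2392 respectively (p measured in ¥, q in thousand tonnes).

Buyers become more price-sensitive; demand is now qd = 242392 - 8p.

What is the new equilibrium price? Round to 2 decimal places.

Solve the original market: 242392 - 5p = p + 2392, hence p = 40000 and q = 42392.
With the change applied: demand qd = 242392 - 8p, supply qs = p + 2392.
Clearing the new market: 242392 - 8p = p + 2392, so p = 80000/3 ≈ 26666.6667 and q = 87176/3 ≈ 29058.6667.

26666.67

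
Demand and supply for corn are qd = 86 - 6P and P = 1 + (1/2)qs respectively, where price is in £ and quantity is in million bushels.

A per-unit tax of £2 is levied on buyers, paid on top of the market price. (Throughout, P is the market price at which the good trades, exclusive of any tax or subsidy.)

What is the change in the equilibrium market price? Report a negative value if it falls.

-1.5

Initially, 86 - 6P = 2P - 2, so 88 = 8P and P = 11, q = 20.
Since buyers pay the price plus the tax, the effective demand curve becomes qd = 74 - 6P.
Clearing the new market: 74 - 6P = 2P - 2, so P = 9.5 and q = 17.
ΔP = 9.5 − 11 = -1.5.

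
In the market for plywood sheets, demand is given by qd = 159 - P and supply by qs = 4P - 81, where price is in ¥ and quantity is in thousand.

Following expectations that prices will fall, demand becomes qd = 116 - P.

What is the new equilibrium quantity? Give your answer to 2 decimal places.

Original equilibrium: 159 - P = 4P - 81 gives 240 = 5P, so P = 48 and q = 111.
The shock moves the curves to qd = 116 - P and qs = 4P - 81.
New equilibrium: 116 - P = 4P - 81 ⇒ 197 = 5P ⇒ P = 39.4, q = 76.6.

76.60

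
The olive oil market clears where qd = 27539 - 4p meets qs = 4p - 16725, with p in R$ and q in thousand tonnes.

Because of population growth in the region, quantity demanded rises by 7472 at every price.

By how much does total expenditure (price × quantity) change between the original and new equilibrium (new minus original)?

+29210850

Original equilibrium: 27539 - 4p = 4p - 16725 gives 44264 = 8p, so p = 5533 and q = 5407.
After the shift, demand is qd = 35011 - 4p and supply is qs = 4p - 16725.
Equate the new curves: 35011 - 4p = 4p - 16725, giving 51736 = 8p, p = 6467, q = 9143.
Expenditure moves from 5533×5407 = 29916931 to 6467×9143 = 59127781; change = +29210850.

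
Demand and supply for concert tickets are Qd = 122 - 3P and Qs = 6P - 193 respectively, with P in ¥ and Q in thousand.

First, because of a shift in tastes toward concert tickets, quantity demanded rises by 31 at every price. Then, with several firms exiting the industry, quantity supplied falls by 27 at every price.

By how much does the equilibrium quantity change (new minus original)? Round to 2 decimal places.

Initially, 122 - 3P = 6P - 193, so 315 = 9P and P = 35, Q = 17.
The shock moves the curves to Qd = 153 - 3P and Qs = 6P - 220.
New equilibrium: 153 - 3P = 6P - 220 ⇒ 373 = 9P ⇒ P = 373/9 ≈ 41.4444, Q = 86/3 ≈ 28.6667.
ΔQ = 28.6667 − 17 = +11.67.

+11.67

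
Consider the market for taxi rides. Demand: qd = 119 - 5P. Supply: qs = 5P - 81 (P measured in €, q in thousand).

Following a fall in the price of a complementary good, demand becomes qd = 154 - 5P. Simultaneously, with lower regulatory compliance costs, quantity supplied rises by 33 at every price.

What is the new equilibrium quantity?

Solve the original market: 119 - 5P = 5P - 81, hence P = 20 and q = 19.
With the change applied: demand qd = 154 - 5P, supply qs = 5P - 48.
Equate the new curves: 154 - 5P = 5P - 48, giving 202 = 10P, P = 20.2, q = 53.

53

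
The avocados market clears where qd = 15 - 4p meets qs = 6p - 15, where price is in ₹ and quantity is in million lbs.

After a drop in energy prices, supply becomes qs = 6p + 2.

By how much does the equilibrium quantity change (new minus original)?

Solve the original market: 15 - 4p = 6p - 15, hence p = 3 and q = 3.
The new curves are qd = 15 - 4p (demand) and qs = 6p + 2 (supply).
Equate the new curves: 15 - 4p = 6p + 2, giving 13 = 10p, p = 1.3, q = 9.8.
Δq = 9.8 − 3 = +6.8.

+6.8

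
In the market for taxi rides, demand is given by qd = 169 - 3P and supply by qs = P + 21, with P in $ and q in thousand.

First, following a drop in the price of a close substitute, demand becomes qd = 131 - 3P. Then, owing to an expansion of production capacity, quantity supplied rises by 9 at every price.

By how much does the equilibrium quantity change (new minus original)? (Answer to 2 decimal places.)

Original equilibrium: 169 - 3P = P + 21 gives 148 = 4P, so P = 37 and q = 58.
With the change applied: demand qd = 131 - 3P, supply qs = P + 30.
Clearing the new market: 131 - 3P = P + 30, so P = 25.25 and q = 55.25.
Δq = 55.25 − 58 = -2.75.

-2.75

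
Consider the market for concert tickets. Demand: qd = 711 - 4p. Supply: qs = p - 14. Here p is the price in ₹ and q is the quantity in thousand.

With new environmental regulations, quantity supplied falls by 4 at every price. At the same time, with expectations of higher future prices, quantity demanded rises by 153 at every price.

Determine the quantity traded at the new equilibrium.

Before the shock: 711 - 4p = p - 14 ⇒ 725 = 5p ⇒ p = 145, q = 131.
After the shift, demand is qd = 864 - 4p and supply is qs = p - 18.
New equilibrium: 864 - 4p = p - 18 ⇒ 882 = 5p ⇒ p = 176.4, q = 158.4.

158.4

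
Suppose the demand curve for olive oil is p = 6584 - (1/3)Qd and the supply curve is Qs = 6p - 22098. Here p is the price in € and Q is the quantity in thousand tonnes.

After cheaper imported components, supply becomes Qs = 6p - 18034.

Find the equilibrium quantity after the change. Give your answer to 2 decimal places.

Before the shock: 19752 - 3p = 6p - 22098 ⇒ 41850 = 9p ⇒ p = 4650, Q = 5802.
With the change applied: demand Qd = 19752 - 3p, supply Qs = 6p - 18034.
Equate the new curves: 19752 - 3p = 6p - 18034, giving 37786 = 9p, p = 37786/9 ≈ 4198.4444, Q = 21470/3 ≈ 7156.6667.

7156.67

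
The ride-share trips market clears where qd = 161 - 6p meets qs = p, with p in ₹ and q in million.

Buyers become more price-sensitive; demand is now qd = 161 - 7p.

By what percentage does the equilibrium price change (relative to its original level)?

-12.5

Solve the original market: 161 - 6p = p, hence p = 23 and q = 23.
The new curves are qd = 161 - 7p (demand) and qs = p (supply).
Equate the new curves: 161 - 7p = p, giving 161 = 8p, p = 20.125, q = 20.125.
%Δp = (20.125 − 23) / 23 × 100 = -12.5%.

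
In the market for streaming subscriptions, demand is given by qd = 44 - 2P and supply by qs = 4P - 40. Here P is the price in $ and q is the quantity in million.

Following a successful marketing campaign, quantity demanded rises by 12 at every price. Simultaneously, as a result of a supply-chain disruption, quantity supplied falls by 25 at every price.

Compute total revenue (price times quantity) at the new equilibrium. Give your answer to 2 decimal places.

315.94

Solve the original market: 44 - 2P = 4P - 40, hence P = 14 and q = 16.
The shock moves the curves to qd = 56 - 2P and qs = 4P - 65.
Setting them equal: 56 - 2P = 4P - 65 → 121 = 6P, so P = 121/6 ≈ 20.1667 and q = 47/3 ≈ 15.6667.
New expenditure = 20.1667 × 15.6667 = 315.94.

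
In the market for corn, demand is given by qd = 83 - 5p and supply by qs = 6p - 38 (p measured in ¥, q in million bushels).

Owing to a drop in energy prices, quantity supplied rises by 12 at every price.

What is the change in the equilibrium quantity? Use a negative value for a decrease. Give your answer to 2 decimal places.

+5.45

Before the shock: 83 - 5p = 6p - 38 ⇒ 121 = 11p ⇒ p = 11, q = 28.
With the change applied: demand qd = 83 - 5p, supply qs = 6p - 26.
Setting them equal: 83 - 5p = 6p - 26 → 109 = 11p, so p = 109/11 ≈ 9.9091 and q = 368/11 ≈ 33.4545.
Δq = 33.4545 − 28 = +5.45.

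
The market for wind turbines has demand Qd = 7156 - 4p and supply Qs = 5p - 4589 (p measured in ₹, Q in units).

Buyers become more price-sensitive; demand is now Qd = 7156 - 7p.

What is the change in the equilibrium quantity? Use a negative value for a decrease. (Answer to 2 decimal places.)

Before the shock: 7156 - 4p = 5p - 4589 ⇒ 11745 = 9p ⇒ p = 1305, Q = 1936.
The shock moves the curves to Qd = 7156 - 7p and Qs = 5p - 4589.
New equilibrium: 7156 - 7p = 5p - 4589 ⇒ 11745 = 12p ⇒ p = 978.75, Q = 304.75.
ΔQ = 304.75 − 1936 = -1631.25.

-1631.25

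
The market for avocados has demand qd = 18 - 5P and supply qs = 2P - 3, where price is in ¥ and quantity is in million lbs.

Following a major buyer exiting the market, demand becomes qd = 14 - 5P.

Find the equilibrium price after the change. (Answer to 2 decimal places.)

2.43

Before the shock: 18 - 5P = 2P - 3 ⇒ 21 = 7P ⇒ P = 3, q = 3.
The shock moves the curves to qd = 14 - 5P and qs = 2P - 3.
Clearing the new market: 14 - 5P = 2P - 3, so P = 17/7 ≈ 2.4286 and q = 13/7 ≈ 1.8571.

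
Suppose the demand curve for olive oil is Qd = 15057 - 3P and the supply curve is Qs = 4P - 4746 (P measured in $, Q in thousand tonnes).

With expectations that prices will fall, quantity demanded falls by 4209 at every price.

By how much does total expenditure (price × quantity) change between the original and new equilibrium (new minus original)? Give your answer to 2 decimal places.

Solve the original market: 15057 - 3P = 4P - 4746, hence P = 2829 and Q = 6570.
After the shift, demand is Qd = 10848 - 3P and supply is Qs = 4P - 4746.
Setting them equal: 10848 - 3P = 4P - 4746 → 15594 = 7P, so P = 15594/7 ≈ 2227.7143 and Q = 29154/7 ≈ 4164.8571.
Expenditure moves from 2829×6570 = 18586530 to 2227.7143×4164.8571 = 9278111.7551; change = -9308418.24.

-9308418.24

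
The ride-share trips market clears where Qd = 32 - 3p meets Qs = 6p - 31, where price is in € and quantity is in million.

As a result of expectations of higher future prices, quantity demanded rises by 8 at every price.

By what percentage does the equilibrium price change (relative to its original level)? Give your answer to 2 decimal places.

+12.70

Original equilibrium: 32 - 3p = 6p - 31 gives 63 = 9p, so p = 7 and Q = 11.
The shock moves the curves to Qd = 40 - 3p and Qs = 6p - 31.
New equilibrium: 40 - 3p = 6p - 31 ⇒ 71 = 9p ⇒ p = 71/9 ≈ 7.8889, Q = 49/3 ≈ 16.3333.
%Δp = (7.8889 − 7) / 7 × 100 = +12.70%.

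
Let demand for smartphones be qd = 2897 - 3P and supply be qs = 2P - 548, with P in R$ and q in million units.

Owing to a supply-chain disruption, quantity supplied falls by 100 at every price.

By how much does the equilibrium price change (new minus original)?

Before the shock: 2897 - 3P = 2P - 548 ⇒ 3445 = 5P ⇒ P = 689, q = 830.
With the change applied: demand qd = 2897 - 3P, supply qs = 2P - 648.
Equate the new curves: 2897 - 3P = 2P - 648, giving 3545 = 5P, P = 709, q = 770.
ΔP = 709 − 689 = +20.

+20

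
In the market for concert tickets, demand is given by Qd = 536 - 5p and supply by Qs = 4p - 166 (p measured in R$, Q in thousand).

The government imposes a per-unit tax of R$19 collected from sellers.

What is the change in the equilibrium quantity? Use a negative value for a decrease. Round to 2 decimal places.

-42.22

Before the shock: 536 - 5p = 4p - 166 ⇒ 702 = 9p ⇒ p = 78, Q = 146.
Since sellers keep the price net of the tax, the effective supply curve becomes Qs = 4p - 242.
New equilibrium: 536 - 5p = 4p - 242 ⇒ 778 = 9p ⇒ p = 778/9 ≈ 86.4444, Q = 934/9 ≈ 103.7778.
ΔQ = 103.7778 − 146 = -42.22.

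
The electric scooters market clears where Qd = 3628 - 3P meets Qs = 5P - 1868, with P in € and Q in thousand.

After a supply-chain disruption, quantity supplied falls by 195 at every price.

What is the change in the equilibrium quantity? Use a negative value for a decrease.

-73.125

Solve the original market: 3628 - 3P = 5P - 1868, hence P = 687 and Q = 1567.
The new curves are Qd = 3628 - 3P (demand) and Qs = 5P - 2063 (supply).
Equate the new curves: 3628 - 3P = 5P - 2063, giving 5691 = 8P, P = 711.375, Q = 1493.875.
ΔQ = 1493.875 − 1567 = -73.125.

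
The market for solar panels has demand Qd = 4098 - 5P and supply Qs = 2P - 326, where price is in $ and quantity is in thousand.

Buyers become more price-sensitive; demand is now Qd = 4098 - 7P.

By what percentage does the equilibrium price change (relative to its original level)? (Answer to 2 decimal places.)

-22.22

Before the shock: 4098 - 5P = 2P - 326 ⇒ 4424 = 7P ⇒ P = 632, Q = 938.
The shock moves the curves to Qd = 4098 - 7P and Qs = 2P - 326.
Equate the new curves: 4098 - 7P = 2P - 326, giving 4424 = 9P, P = 4424/9 ≈ 491.5556, Q = 5914/9 ≈ 657.1111.
%ΔP = (491.5556 − 632) / 632 × 100 = -22.22%.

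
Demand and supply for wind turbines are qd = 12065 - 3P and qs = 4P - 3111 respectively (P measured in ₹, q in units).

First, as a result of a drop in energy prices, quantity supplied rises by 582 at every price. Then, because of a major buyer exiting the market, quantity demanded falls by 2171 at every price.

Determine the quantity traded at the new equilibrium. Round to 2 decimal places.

Initially, 12065 - 3P = 4P - 3111, so 15176 = 7P and P = 2168, q = 5561.
The new curves are qd = 9894 - 3P (demand) and qs = 4P - 2529 (supply).
Setting them equal: 9894 - 3P = 4P - 2529 → 12423 = 7P, so P = 12423/7 ≈ 1774.7143 and q = 31989/7 ≈ 4569.8571.

4569.86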